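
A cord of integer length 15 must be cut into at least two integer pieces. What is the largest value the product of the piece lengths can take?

Define f[k] = max over 1≤i<k of i · max(k−i, f[k−i]); the inner max lets the remainder stay uncut if that's better.
Small cases: f[2]=1, f[3]=2, f[4]=4, f[5]=6, f[6]=9, f[7]=12, f[8]=18.
f[9] = 3×max(6,9) = 3×9 = 27
f[10] = 2×max(8,18) = 2×18 = 36
f[11] = 2×max(9,27) = 2×27 = 54
f[12] = 3×max(9,27) = 3×27 = 81
f[13] = 2×max(11,54) = 2×54 = 108
f[14] = 2×max(12,81) = 2×81 = 162
f[15] = 3×max(12,81) = 3×81 = 243
One optimal split: 3 + 3 + 3 + 3 + 3; product 3×3×3×3×3 = 243.

243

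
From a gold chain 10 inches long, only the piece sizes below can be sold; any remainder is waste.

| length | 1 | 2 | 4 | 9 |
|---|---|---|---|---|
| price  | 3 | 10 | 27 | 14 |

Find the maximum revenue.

Consider every possible first cut. best[k] is the best of p[i]+best[k−i] over all sellable i≤k.
best[1] = 3
best[2] = max(3+3, 10+0) = 10
best[3] = max(3+10, 10+3) = 13
best[4] = max(3+13, 10+10, 27+0) = 27
best[5] = max(3+27, 10+13, 27+3) = 30
best[6] = max(3+30, 10+27, 27+10) = 37
best[7] = max(3+37, 10+30, 27+13) = 40
best[8] = max(3+40, 10+37, 27+27) = 54
best[9] = max(3+54, 10+40, 27+30, 14+0) = 57
best[10] = max(3+57, 10+54, 27+37, 14+3) = 64
One optimal cutting: 4 + 4 + 2 → $64.

64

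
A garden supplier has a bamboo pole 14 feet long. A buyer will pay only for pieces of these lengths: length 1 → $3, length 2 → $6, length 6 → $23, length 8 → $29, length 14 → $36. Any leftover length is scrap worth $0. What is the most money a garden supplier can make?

Build f[k] bottom-up: f[k] = max over allowed piece i of (p[i] + f[k−i]).
f[1] = 3
f[2] = 6  (first piece 1, then f[1]=3)
f[3] = 9  (first piece 1, then f[2]=6)
f[4] = 12  (first piece 1, then f[3]=9)
f[5] = 15  (first piece 1, then f[4]=12)
f[6] = 23
f[7] = 26  (first piece 1, then f[6]=23)
f[8] = 29  (first piece 1, then f[7]=26)
f[9] = 32  (first piece 1, then f[8]=29)
f[10] = 35  (first piece 1, then f[9]=32)
f[11] = 38  (first piece 1, then f[10]=35)
f[12] = 46  (first piece 6, then f[6]=23)
f[13] = 49  (first piece 1, then f[12]=46)
f[14] = 52  (first piece 1, then f[13]=49)
One optimal cutting: 6 + 6 + 1 + 1 → $52.

52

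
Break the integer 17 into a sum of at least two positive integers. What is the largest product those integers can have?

486

Define m[k] = max over 1≤i<k of i · max(k−i, m[k−i]); the inner max lets the remainder stay uncut if that's better.
m[2] = 1×max(1,0) = 1×1 = 1
m[3] = 1×max(2,1) = 1×2 = 2
m[4] = 2×max(2,1) = 2×2 = 4
m[5] = 2×max(3,2) = 2×3 = 6
m[6] = 3×max(3,2) = 3×3 = 9
m[7] = 2×max(5,6) = 2×6 = 12
m[8] = 2×max(6,9) = 2×9 = 18
m[9] = 3×max(6,9) = 3×9 = 27
m[10] = 2×max(8,18) = 2×18 = 36
m[11] = 2×max(9,27) = 2×27 = 54
m[12] = 3×max(9,27) = 3×27 = 81
m[13] = 2×max(11,54) = 2×54 = 108
m[14] = 2×max(12,81) = 2×81 = 162
m[15] = 3×max(12,81) = 3×81 = 243
m[16] = 2×max(14,162) = 2×162 = 324
m[17] = 2×max(15,243) = 2×243 = 486
One optimal split: 3 + 3 + 3 + 3 + 3 + 2; product 3×3×3×3×3×2 = 486.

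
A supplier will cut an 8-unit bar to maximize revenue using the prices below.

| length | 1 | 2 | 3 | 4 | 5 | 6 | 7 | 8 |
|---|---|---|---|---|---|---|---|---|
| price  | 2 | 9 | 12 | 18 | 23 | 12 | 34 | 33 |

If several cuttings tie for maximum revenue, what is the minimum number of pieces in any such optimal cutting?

2

Build r[k] bottom-up: r[k] = max over allowed piece i of (p[i] + r[k−i]).
r[1] = 2
r[2] = max(2+2, 9+0) = 9
r[3] = max(2+9, 9+2, 12+0) = 12
r[4] = max(2+12, 9+9, 12+2, 18+0) = 18
r[5] = max(2+18, 9+12, 12+9, 18+2, 23+0) = 23
r[6] = max(2+23, 9+18, 12+12, 18+9, 23+2, 12+0) = 27
r[7] = max(2+27, 9+23, 12+18, …, 12+2, 34+0) = 34
r[8] = max(2+34, 9+27, 12+23, …, 34+2, 33+0) = 36
Maximum revenue is $36.
Now minimize piece count subject to staying optimal: for each k, pieces[k] = 1 + min over i with p[i]+r[k−i]=r[k] of pieces[k−i].
pieces[5] = 1
pieces[6] = 2
pieces[7] = 1
pieces[8] = 2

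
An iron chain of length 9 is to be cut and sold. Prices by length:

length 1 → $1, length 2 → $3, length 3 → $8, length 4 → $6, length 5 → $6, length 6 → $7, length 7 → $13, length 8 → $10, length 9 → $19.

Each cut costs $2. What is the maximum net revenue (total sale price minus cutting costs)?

20

Let net[k] be the best obtainable value from length k. For each k, try every first piece i and keep the best of price[i] + net[k−i] minus the 2 cut fee when i<k.
net[1] = 1
net[2] = 3
net[3] = 8
net[4] = 7  (first piece 1, then net[3]=8)
net[5] = 9  (first piece 2, then net[3]=8)
net[6] = 14  (first piece 3, then net[3]=8)
net[7] = 13  (first piece 1, then net[6]=14)
net[8] = 15  (first piece 2, then net[6]=14)
net[9] = 20  (first piece 3, then net[6]=14)
One optimal plan: pieces 3 + 3 + 3 (2 cuts) → $24 − $4 = $20.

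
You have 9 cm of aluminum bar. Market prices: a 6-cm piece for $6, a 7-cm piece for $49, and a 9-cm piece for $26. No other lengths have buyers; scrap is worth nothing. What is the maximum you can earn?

49

Build r[k] bottom-up: r[k] = max over allowed piece i of (p[i] + r[k−i]).
r[1] = 0
r[2] = 0
r[3] = 0
r[4] = 0
r[5] = 0
r[6] = 6
r[7] = 49
r[8] = 49
r[9] = 49
One optimal cutting: pieces 7 with 2 cm of scrap → $49.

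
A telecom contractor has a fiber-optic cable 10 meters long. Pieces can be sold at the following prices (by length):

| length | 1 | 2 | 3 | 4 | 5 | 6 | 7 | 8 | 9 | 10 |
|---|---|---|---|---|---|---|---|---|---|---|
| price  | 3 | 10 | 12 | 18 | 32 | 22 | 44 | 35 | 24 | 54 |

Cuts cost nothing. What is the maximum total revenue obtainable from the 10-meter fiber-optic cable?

64

Let R[k] be the best obtainable value from length k. For each k, try every first piece i and keep the best of price[i] + R[k−i].
R[1] = 3
R[2] = max(3+3, 10+0) = 10
R[3] = max(3+10, 10+3, 12+0) = 13
R[4] = max(3+13, 10+10, 12+3, 18+0) = 20
R[5] = max(3+20, 10+13, 12+10, 18+3, 32+0) = 32
R[6] = max(3+32, 10+20, 12+13, 18+10, 32+3, 22+0) = 35
R[7] = max(3+35, 10+32, 12+20, …, 22+3, 44+0) = 44
R[8] = max(3+44, 10+35, 12+32, …, 44+3, 35+0) = 47
R[9] = max(3+47, 10+44, 12+35, …, 35+3, 24+0) = 54
R[10] = max(3+54, 10+47, 12+44, …, 24+3, 54+0) = 64
One optimal cutting: 5 + 5 → $32 + $32 = $64.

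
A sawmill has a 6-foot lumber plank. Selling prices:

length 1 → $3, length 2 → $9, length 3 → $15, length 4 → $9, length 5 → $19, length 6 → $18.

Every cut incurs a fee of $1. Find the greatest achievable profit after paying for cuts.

29

Build v[k] bottom-up: v[k] = max over allowed piece i of (p[i] + v[k−i]) − 1 per cut.
v[1] = 3
v[2] = 9
v[3] = 15
v[4] = 17  (first piece 1, then v[3]=15)
v[5] = 23  (first piece 2, then v[3]=15)
v[6] = 29  (first piece 3, then v[3]=15)
One optimal plan: pieces 3 + 3 (1 cut) → $30 − $1 = $29.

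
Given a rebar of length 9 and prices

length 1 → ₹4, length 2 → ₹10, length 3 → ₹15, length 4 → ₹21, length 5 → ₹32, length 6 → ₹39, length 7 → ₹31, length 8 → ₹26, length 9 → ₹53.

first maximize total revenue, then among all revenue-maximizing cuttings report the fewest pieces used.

2

Consider every possible first cut. r[k] is the best of p[i]+r[k−i] over all sellable i≤k.
r[1] = 4
r[2] = max(4+4, 10+0) = 10
r[3] = max(4+10, 10+4, 15+0) = 15
r[4] = max(4+15, 10+10, 15+4, 21+0) = 21
r[5] = max(4+21, 10+15, 15+10, 21+4, 32+0) = 32
r[6] = max(4+32, 10+21, 15+15, 21+10, 32+4, 39+0) = 39
r[7] = max(4+39, 10+32, 15+21, …, 39+4, 31+0) = 43
r[8] = max(4+43, 10+39, 15+32, …, 31+4, 26+0) = 49
r[9] = max(4+49, 10+43, 15+39, …, 26+4, 53+0) = 54
Maximum revenue is ₹54.
Now minimize piece count subject to staying optimal: for each k, pieces[k] = 1 + min over i with p[i]+r[k−i]=r[k] of pieces[k−i].
pieces[6] = 1
pieces[7] = 2
pieces[8] = 2
pieces[9] = 2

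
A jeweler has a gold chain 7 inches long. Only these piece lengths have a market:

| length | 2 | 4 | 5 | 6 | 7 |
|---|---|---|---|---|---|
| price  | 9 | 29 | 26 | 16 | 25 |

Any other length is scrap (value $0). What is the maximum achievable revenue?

38

Let best[k] be the best obtainable value from length k. For each k, try every first piece i and keep the best of price[i] + best[k−i].
best[1] = 0
best[2] = 9
best[3] = 9
best[4] = max(9+9, 29+0) = 29
best[5] = max(9+9, 29+0, 26+0) = 29
best[6] = max(9+29, 29+9, 26+0, 16+0) = 38
best[7] = max(9+29, 29+9, 26+9, 16+0, 25+0) = 38
One optimal cutting: pieces 4 + 2 with 1 inch of scrap → $38.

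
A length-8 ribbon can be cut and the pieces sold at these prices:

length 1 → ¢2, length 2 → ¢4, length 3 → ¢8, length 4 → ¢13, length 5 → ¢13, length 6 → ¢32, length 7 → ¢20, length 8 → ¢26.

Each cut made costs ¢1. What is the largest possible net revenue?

Build r[k] bottom-up: r[k] = max over allowed piece i of (p[i] + r[k−i]) − 1 per cut.
r[1] = 2
r[2] = 4
r[3] = 8
r[4] = 13
r[5] = 14  (first piece 1, then r[4]=13)
r[6] = 32
r[7] = 33  (first piece 1, then r[6]=32)
r[8] = 35  (first piece 2, then r[6]=32)
One optimal plan: pieces 6 + 2 (1 cut) → ¢36 − ¢1 = ¢35.

35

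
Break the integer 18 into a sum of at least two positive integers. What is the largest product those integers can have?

729

Let g[k] be the best product for length k (with at least one cut). For each first piece i, the rest contributes max(k−i, g[k−i]).
Small cases: g[2]=1, g[3]=2, g[4]=4, g[5]=6, g[6]=9, g[7]=12, g[8]=18, g[9]=27, g[10]=36, g[11]=54, g[12]=81.
g[13] = 2×max(11,54) = 2×54 = 108
g[14] = 2×max(12,81) = 2×81 = 162
g[15] = 3×max(12,81) = 3×81 = 243
g[16] = 2×max(14,162) = 2×162 = 324
g[17] = 2×max(15,243) = 2×243 = 486
g[18] = 3×max(15,243) = 3×243 = 729
One optimal split: 3 + 3 + 3 + 3 + 3 + 3; product 3×3×3×3×3×3 = 729.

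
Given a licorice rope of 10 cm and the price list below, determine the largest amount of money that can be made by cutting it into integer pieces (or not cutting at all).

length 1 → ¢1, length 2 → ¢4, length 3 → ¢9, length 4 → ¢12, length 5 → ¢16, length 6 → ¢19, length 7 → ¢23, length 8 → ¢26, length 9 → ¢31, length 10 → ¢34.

34

Build v[k] bottom-up: v[k] = max over allowed piece i of (p[i] + v[k−i]).
v[1] = 1
v[2] = 4
v[3] = 9
v[4] = 12
v[5] = 16
v[6] = 19
v[7] = 23
v[8] = 26
v[9] = 31
v[10] = 34
Best is to sell the whole 10-cm piece uncut for ¢34.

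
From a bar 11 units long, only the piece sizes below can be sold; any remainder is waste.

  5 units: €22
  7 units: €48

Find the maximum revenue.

Consider every possible first cut. r[k] is the best of p[i]+r[k−i] over all sellable i≤k.
r[1] = 0
r[2] = 0
r[3] = 0
r[4] = 0
r[5] = 22
r[6] = 22
r[7] = max(22+0, 48+0) = 48
r[8] = max(22+0, 48+0) = 48
r[9] = max(22+0, 48+0) = 48
r[10] = max(22+22, 48+0) = 48
r[11] = max(22+22, 48+0) = 48
One optimal cutting: pieces 7 with 4 units of scrap → €48.

48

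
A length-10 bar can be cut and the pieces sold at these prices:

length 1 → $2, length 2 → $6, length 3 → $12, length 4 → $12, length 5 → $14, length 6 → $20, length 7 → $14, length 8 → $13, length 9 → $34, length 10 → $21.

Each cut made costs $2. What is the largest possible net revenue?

Let v[k] be the best obtainable value from length k. For each k, try every first piece i and keep the best of price[i] + v[k−i] minus the 2 cut fee when i<k.
v[1] = 2
v[2] = 6
v[3] = 12
v[4] = 12  (first piece 1, then v[3]=12)
v[5] = 16  (first piece 2, then v[3]=12)
v[6] = 22  (first piece 3, then v[3]=12)
v[7] = 22  (first piece 1, then v[6]=22)
v[8] = 26  (first piece 2, then v[6]=22)
v[9] = 34
v[10] = 34  (first piece 1, then v[9]=34)
One optimal plan: pieces 9 + 1 (1 cut) → $36 − $2 = $34.

34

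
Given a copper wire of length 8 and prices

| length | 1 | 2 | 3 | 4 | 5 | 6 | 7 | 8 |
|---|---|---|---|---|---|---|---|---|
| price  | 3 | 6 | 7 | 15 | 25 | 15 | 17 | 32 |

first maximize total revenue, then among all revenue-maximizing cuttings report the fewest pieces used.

Let r[k] be the best obtainable value from length k. For each k, try every first piece i and keep the best of price[i] + r[k−i].
r[1] = 3
r[2] = 6  (first piece 1, then r[1]=3)
r[3] = 9  (first piece 1, then r[2]=6)
r[4] = 15
r[5] = 25
r[6] = 28  (first piece 1, then r[5]=25)
r[7] = 31  (first piece 1, then r[6]=28)
r[8] = 34  (first piece 1, then r[7]=31)
Maximum revenue is €34.
Now minimize piece count subject to staying optimal: for each k, pieces[k] = 1 + min over i with p[i]+r[k−i]=r[k] of pieces[k−i].
pieces[5] = 1
pieces[6] = 2
pieces[7] = 2
pieces[8] = 3

3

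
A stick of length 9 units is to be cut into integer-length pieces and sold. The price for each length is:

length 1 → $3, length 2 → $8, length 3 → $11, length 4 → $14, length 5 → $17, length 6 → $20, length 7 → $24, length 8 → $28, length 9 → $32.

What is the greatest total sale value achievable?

35

Build R[k] bottom-up: R[k] = max over allowed piece i of (p[i] + R[k−i]).
R[1] = 3
R[2] = 8
R[3] = 11  (first piece 1, then R[2]=8)
R[4] = 16  (first piece 2, then R[2]=8)
R[5] = 19  (first piece 1, then R[4]=16)
R[6] = 24  (first piece 2, then R[4]=16)
R[7] = 27  (first piece 1, then R[6]=24)
R[8] = 32  (first piece 2, then R[6]=24)
R[9] = 35  (first piece 1, then R[8]=32)
One optimal cutting: 2 + 2 + 2 + 2 + 1 → $8 + $8 + $8 + $8 + $3 = $35.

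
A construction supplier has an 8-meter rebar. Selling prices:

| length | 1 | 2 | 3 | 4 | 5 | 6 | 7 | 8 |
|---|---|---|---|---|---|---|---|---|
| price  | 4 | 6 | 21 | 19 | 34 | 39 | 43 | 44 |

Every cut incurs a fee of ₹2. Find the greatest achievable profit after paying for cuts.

53

Build r[k] bottom-up: r[k] = max over allowed piece i of (p[i] + r[k−i]) − 2 per cut.
r[1] = 4
r[2] = max(4+4-2, 6+0) = 6
r[3] = max(4+6-2, 6+4-2, 21+0) = 21
r[4] = max(4+21-2, 6+6-2, 21+4-2, 19+0) = 23
r[5] = max(4+23-2, 6+21-2, 21+6-2, 19+4-2, 34+0) = 34
r[6] = max(4+34-2, 6+23-2, 21+21-2, 19+6-2, 34+4-2, 39+0) = 40
r[7] = max(4+40-2, 6+34-2, 21+23-2, …, 39+4-2, 43+0) = 43
r[8] = max(4+43-2, 6+40-2, 21+34-2, …, 43+4-2, 44+0) = 53
One optimal plan: pieces 5 + 3 (1 cut) → ₹55 − ₹2 = ₹53.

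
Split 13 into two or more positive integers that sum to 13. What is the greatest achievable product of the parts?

108

Fill P[k] for k=2..13: at each k try every first piece i and multiply by the better of (k−i) uncut or P[k−i].
P[2] = 1·max(1,0) = 1·1 = 1
P[3] = max(1·2, 2·1) = 2
P[4] = max(1·3, 2·2, 3·1) = 4
P[5] = max(1·4, 2·3, 3·2, 4·1) = 6
P[6] = max(1·6, 2·4, 3·3, 4·2, 5·1) = 9
P[7] = max(1·9, 2·6, 3·4, 4·3, 5·2, 6·1) = 12
P[8] = max(1·12, 2·9, 3·6, …, 6·2, 7·1) = 18
P[9] = max(1·18, 2·12, 3·9, …, 7·2, 8·1) = 27
P[10] = max(1·27, 2·18, 3·12, …, 8·2, 9·1) = 36
P[11] = max(1·36, 2·27, 3·18, …, 9·2, 10·1) = 54
P[12] = max(1·54, 2·36, 3·27, …, 10·2, 11·1) = 81
P[13] = max(1·81, 2·54, 3·36, …, 11·2, 12·1) = 108
One optimal split: 3 + 3 + 3 + 2 + 2; product 3·3·3·2·2 = 108.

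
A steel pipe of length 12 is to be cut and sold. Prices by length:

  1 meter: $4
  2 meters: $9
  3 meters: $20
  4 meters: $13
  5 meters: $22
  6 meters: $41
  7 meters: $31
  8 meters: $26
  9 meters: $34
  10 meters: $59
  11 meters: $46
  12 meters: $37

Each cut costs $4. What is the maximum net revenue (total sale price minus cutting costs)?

78

Build net[k] bottom-up: net[k] = max over allowed piece i of (p[i] + net[k−i]) − 4 per cut.
net[1] = 4
net[2] = max(4+4-4, 9+0) = 9
net[3] = max(4+9-4, 9+4-4, 20+0) = 20
net[4] = max(4+20-4, 9+9-4, 20+4-4, 13+0) = 20
net[5] = max(4+20-4, 9+20-4, 20+9-4, 13+4-4, 22+0) = 25
net[6] = max(4+25-4, 9+20-4, 20+20-4, 13+9-4, 22+4-4, 41+0) = 41
net[7] = max(4+41-4, 9+25-4, 20+20-4, …, 41+4-4, 31+0) = 41
net[8] = max(4+41-4, 9+41-4, 20+25-4, …, 31+4-4, 26+0) = 46
net[9] = max(4+46-4, 9+41-4, 20+41-4, …, 26+4-4, 34+0) = 57
net[10] = max(4+57-4, 9+46-4, 20+41-4, …, 34+4-4, 59+0) = 59
net[11] = max(4+59-4, 9+57-4, 20+46-4, …, 59+4-4, 46+0) = 62
net[12] = max(4+62-4, 9+59-4, 20+57-4, …, 46+4-4, 37+0) = 78
One optimal plan: pieces 6 + 6 (1 cut) → $82 − $4 = $78.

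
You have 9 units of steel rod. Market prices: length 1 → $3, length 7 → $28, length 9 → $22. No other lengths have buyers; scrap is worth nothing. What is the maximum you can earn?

Build f[k] bottom-up: f[k] = max over allowed piece i of (p[i] + f[k−i]).
f[1] = 3
f[2] = 6  (first piece 1, then f[1]=3)
f[3] = 9  (first piece 1, then f[2]=6)
f[4] = 12  (first piece 1, then f[3]=9)
f[5] = 15  (first piece 1, then f[4]=12)
f[6] = 18  (first piece 1, then f[5]=15)
f[7] = 28
f[8] = 31  (first piece 1, then f[7]=28)
f[9] = 34  (first piece 1, then f[8]=31)
One optimal cutting: 7 + 1 + 1 → $34.

34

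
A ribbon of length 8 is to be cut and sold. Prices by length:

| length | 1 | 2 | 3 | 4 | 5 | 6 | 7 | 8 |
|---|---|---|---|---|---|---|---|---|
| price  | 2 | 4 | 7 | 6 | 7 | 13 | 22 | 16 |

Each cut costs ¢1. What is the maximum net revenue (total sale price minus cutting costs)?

Let net[k] be the best obtainable value from length k. For each k, try every first piece i and keep the best of price[i] + net[k−i] minus the 1 cut fee when i<k.
net[1] = 2
net[2] = max(2+2-1, 4+0) = 4
net[3] = max(2+4-1, 4+2-1, 7+0) = 7
net[4] = max(2+7-1, 4+4-1, 7+2-1, 6+0) = 8
net[5] = max(2+8-1, 4+7-1, 7+4-1, 6+2-1, 7+0) = 10
net[6] = max(2+10-1, 4+8-1, 7+7-1, 6+4-1, 7+2-1, 13+0) = 13
net[7] = max(2+13-1, 4+10-1, 7+8-1, …, 13+2-1, 22+0) = 22
net[8] = max(2+22-1, 4+13-1, 7+10-1, …, 22+2-1, 16+0) = 23
One optimal plan: pieces 7 + 1 (1 cut) → ¢24 − ¢1 = ¢23.

23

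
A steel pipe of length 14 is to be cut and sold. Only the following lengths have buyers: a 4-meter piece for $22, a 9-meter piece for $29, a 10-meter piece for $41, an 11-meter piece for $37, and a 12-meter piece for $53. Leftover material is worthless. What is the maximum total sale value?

Consider every possible first cut. best[k] is the best of p[i]+best[k−i] over all sellable i≤k.
best[1] = 0
best[2] = 0
best[3] = 0
best[4] = 22
best[5] = 22
best[6] = 22
best[7] = 22
best[8] = 44  (first piece 4, then best[4]=22)
best[9] = 44
best[10] = 44
best[11] = 44
best[12] = 66  (first piece 4, then best[8]=44)
best[13] = 66
best[14] = 66
One optimal cutting: pieces 4 + 4 + 4 with 2 meters of scrap → $66.

66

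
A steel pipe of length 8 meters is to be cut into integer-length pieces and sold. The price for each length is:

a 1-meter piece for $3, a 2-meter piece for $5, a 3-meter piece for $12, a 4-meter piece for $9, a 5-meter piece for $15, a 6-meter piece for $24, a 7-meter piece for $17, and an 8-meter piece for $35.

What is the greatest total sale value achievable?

35

Build best[k] bottom-up: best[k] = max over allowed piece i of (p[i] + best[k−i]).
best[1] = 3
best[2] = max(3+3, 5+0) = 6
best[3] = max(3+6, 5+3, 12+0) = 12
best[4] = max(3+12, 5+6, 12+3, 9+0) = 15
best[5] = max(3+15, 5+12, 12+6, 9+3, 15+0) = 18
best[6] = max(3+18, 5+15, 12+12, 9+6, 15+3, 24+0) = 24
best[7] = max(3+24, 5+18, 12+15, …, 24+3, 17+0) = 27
best[8] = max(3+27, 5+24, 12+18, …, 17+3, 35+0) = 35
Best is to sell the whole 8-meter piece uncut for $35.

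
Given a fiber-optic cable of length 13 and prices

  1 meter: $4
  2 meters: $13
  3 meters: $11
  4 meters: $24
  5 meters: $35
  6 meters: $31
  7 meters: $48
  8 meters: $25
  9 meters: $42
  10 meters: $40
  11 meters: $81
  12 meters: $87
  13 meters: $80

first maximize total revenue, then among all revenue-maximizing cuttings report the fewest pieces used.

Let r[k] be the best obtainable value from length k. For each k, try every first piece i and keep the best of price[i] + r[k−i].
r[1] = 4
r[2] = max(4+4, 13+0) = 13
r[3] = max(4+13, 13+4, 11+0) = 17
r[4] = max(4+17, 13+13, 11+4, 24+0) = 26
r[5] = max(4+26, 13+17, 11+13, 24+4, 35+0) = 35
r[6] = max(4+35, 13+26, 11+17, 24+13, 35+4, 31+0) = 39
r[7] = max(4+39, 13+35, 11+26, …, 31+4, 48+0) = 48
r[8] = max(4+48, 13+39, 11+35, …, 48+4, 25+0) = 52
r[9] = max(4+52, 13+48, 11+39, …, 25+4, 42+0) = 61
r[10] = max(4+61, 13+52, 11+48, …, 42+4, 40+0) = 70
r[11] = max(4+70, 13+61, 11+52, …, 40+4, 81+0) = 81
r[12] = max(4+81, 13+70, 11+61, …, 81+4, 87+0) = 87
r[13] = max(4+87, 13+81, 11+70, …, 87+4, 80+0) = 94
Maximum revenue is $94.
Now minimize piece count subject to staying optimal: for each k, pieces[k] = 1 + min over i with p[i]+r[k−i]=r[k] of pieces[k−i].
pieces[10] = 2
pieces[11] = 1
pieces[12] = 1
pieces[13] = 2

2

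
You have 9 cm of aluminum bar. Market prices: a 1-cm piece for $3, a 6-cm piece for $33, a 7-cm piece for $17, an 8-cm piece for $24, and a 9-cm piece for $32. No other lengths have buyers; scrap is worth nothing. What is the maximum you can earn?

42

Build best[k] bottom-up: best[k] = max over allowed piece i of (p[i] + best[k−i]).
best[1] = 3
best[2] = 6  (first piece 1, then best[1]=3)
best[3] = 9  (first piece 1, then best[2]=6)
best[4] = 12  (first piece 1, then best[3]=9)
best[5] = 15  (first piece 1, then best[4]=12)
best[6] = 33
best[7] = 36  (first piece 1, then best[6]=33)
best[8] = 39  (first piece 1, then best[7]=36)
best[9] = 42  (first piece 1, then best[8]=39)
One optimal cutting: 6 + 1 + 1 + 1 → $42.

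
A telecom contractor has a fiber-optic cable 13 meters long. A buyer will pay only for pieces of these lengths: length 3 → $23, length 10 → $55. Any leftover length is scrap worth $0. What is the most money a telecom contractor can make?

92

Let best[k] be the best obtainable value from length k. For each k, try every first piece i and keep the best of price[i] + best[k−i].
best[1] = 0
best[2] = 0
best[3] = 23
best[4] = 23
best[5] = 23
best[6] = 46  (first piece 3, then best[3]=23)
best[7] = 46
best[8] = 46
best[9] = 69  (first piece 3, then best[6]=46)
best[10] = max(23+46, 55+0) = 69
best[11] = max(23+46, 55+0) = 69
best[12] = max(23+69, 55+0) = 92
best[13] = max(23+69, 55+23) = 92
One optimal cutting: pieces 3 + 3 + 3 + 3 with 1 meter of scrap → $92.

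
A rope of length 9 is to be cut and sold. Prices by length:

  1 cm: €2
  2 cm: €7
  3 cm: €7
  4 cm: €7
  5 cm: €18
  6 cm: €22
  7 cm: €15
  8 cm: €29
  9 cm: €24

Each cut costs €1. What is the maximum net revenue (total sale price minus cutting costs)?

30

Consider every possible first cut. r[k] is the best of p[i]+r[k−i] over all sellable i≤k, charging 1 whenever i<k.
r[1] = 2
r[2] = 7
r[3] = 8  (first piece 1, then r[2]=7)
r[4] = 13  (first piece 2, then r[2]=7)
r[5] = 18
r[6] = 22
r[7] = 24  (first piece 2, then r[5]=18)
r[8] = 29
r[9] = 30  (first piece 1, then r[8]=29)
One optimal plan: pieces 8 + 1 (1 cut) → €31 − €1 = €30.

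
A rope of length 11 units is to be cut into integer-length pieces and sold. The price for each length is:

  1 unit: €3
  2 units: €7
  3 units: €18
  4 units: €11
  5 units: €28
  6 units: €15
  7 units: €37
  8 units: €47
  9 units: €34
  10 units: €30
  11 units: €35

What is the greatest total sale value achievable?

65

Build R[k] bottom-up: R[k] = max over allowed piece i of (p[i] + R[k−i]).
R[1] = 3
R[2] = max(3+3, 7+0) = 7
R[3] = max(3+7, 7+3, 18+0) = 18
R[4] = max(3+18, 7+7, 18+3, 11+0) = 21
R[5] = max(3+21, 7+18, 18+7, 11+3, 28+0) = 28
R[6] = max(3+28, 7+21, 18+18, 11+7, 28+3, 15+0) = 36
R[7] = max(3+36, 7+28, 18+21, …, 15+3, 37+0) = 39
R[8] = max(3+39, 7+36, 18+28, …, 37+3, 47+0) = 47
R[9] = max(3+47, 7+39, 18+36, …, 47+3, 34+0) = 54
R[10] = max(3+54, 7+47, 18+39, …, 34+3, 30+0) = 57
R[11] = max(3+57, 7+54, 18+47, …, 30+3, 35+0) = 65
One optimal cutting: 8 + 3 → €47 + €18 = €65.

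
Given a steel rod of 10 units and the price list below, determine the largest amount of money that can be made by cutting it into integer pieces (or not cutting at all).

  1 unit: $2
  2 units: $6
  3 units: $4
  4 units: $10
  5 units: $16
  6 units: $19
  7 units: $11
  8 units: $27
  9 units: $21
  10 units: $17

33

Consider every possible first cut. r[k] is the best of p[i]+r[k−i] over all sellable i≤k.
r[1] = 2
r[2] = 6
r[3] = 8  (first piece 1, then r[2]=6)
r[4] = 12  (first piece 2, then r[2]=6)
r[5] = 16
r[6] = 19
r[7] = 22  (first piece 2, then r[5]=16)
r[8] = 27
r[9] = 29  (first piece 1, then r[8]=27)
r[10] = 33  (first piece 2, then r[8]=27)
One optimal cutting: 8 + 2 → $27 + $6 = $33.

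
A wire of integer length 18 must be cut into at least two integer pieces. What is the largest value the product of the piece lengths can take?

Define prod[k] = max over 1≤i<k of i · max(k−i, prod[k−i]); the inner max lets the remainder stay uncut if that's better.
prod[2] = 1*max(1,0) = 1*1 = 1
prod[3] = 1*max(2,1) = 1*2 = 2
prod[4] = 2*max(2,1) = 2*2 = 4
prod[5] = 2*max(3,2) = 2*3 = 6
prod[6] = 3*max(3,2) = 3*3 = 9
prod[7] = 2*max(5,6) = 2*6 = 12
prod[8] = 2*max(6,9) = 2*9 = 18
prod[9] = 3*max(6,9) = 3*9 = 27
prod[10] = 2*max(8,18) = 2*18 = 36
prod[11] = 2*max(9,27) = 2*27 = 54
prod[12] = 3*max(9,27) = 3*27 = 81
prod[13] = 2*max(11,54) = 2*54 = 108
prod[14] = 2*max(12,81) = 2*81 = 162
prod[15] = 3*max(12,81) = 3*81 = 243
prod[16] = 2*max(14,162) = 2*162 = 324
prod[17] = 2*max(15,243) = 2*243 = 486
prod[18] = 3*max(15,243) = 3*243 = 729
One optimal split: 3 + 3 + 3 + 3 + 3 + 3; product 3*3*3*3*3*3 = 729.

729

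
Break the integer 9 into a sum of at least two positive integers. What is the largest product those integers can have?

27

Let prod[k] be the best product for length k (with at least one cut). For each first piece i, the rest contributes max(k−i, prod[k−i]).
prod[2] = 1*max(1,0) = 1*1 = 1
prod[3] = max(1*2, 2*1) = 2
prod[4] = max(1*3, 2*2, 3*1) = 4
prod[5] = max(1*4, 2*3, 3*2, 4*1) = 6
prod[6] = max(1*6, 2*4, 3*3, 4*2, 5*1) = 9
prod[7] = max(1*9, 2*6, 3*4, 4*3, 5*2, 6*1) = 12
prod[8] = max(1*12, 2*9, 3*6, …, 6*2, 7*1) = 18
prod[9] = max(1*18, 2*12, 3*9, …, 7*2, 8*1) = 27
One optimal split: 3 + 3 + 3; product 3*3*3 = 27.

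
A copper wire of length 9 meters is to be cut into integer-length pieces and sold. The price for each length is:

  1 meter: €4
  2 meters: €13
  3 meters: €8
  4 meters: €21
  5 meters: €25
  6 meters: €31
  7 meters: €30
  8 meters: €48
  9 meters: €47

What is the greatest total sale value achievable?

Build best[k] bottom-up: best[k] = max over allowed piece i of (p[i] + best[k−i]).
best[1] = 4
best[2] = max(4+4, 13+0) = 13
best[3] = max(4+13, 13+4, 8+0) = 17
best[4] = max(4+17, 13+13, 8+4, 21+0) = 26
best[5] = max(4+26, 13+17, 8+13, 21+4, 25+0) = 30
best[6] = max(4+30, 13+26, 8+17, 21+13, 25+4, 31+0) = 39
best[7] = max(4+39, 13+30, 8+26, …, 31+4, 30+0) = 43
best[8] = max(4+43, 13+39, 8+30, …, 30+4, 48+0) = 52
best[9] = max(4+52, 13+43, 8+39, …, 48+4, 47+0) = 56
One optimal cutting: 2 + 2 + 2 + 2 + 1 → €13 + €13 + €13 + €13 + €4 = €56.

56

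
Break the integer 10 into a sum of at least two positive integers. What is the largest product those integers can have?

Define prod[k] = max over 1≤i<k of i · max(k−i, prod[k−i]); the inner max lets the remainder stay uncut if that's better.
prod[2] = 1×max(1,0) = 1×1 = 1
prod[3] = 1×max(2,1) = 1×2 = 2
prod[4] = 2×max(2,1) = 2×2 = 4
prod[5] = 2×max(3,2) = 2×3 = 6
prod[6] = 3×max(3,2) = 3×3 = 9
prod[7] = 2×max(5,6) = 2×6 = 12
prod[8] = 2×max(6,9) = 2×9 = 18
prod[9] = 3×max(6,9) = 3×9 = 27
prod[10] = 2×max(8,18) = 2×18 = 36
One optimal split: 3 + 3 + 2 + 2; product 3×3×2×2 = 36.

36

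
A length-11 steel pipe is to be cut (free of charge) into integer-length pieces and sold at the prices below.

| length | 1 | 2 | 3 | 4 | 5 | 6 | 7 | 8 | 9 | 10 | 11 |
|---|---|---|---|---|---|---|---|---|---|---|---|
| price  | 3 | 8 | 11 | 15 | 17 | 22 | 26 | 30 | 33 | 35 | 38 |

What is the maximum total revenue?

Build best[k] bottom-up: best[k] = max over allowed piece i of (p[i] + best[k−i]).
best[1] = 3
best[2] = 8
best[3] = 11  (first piece 1, then best[2]=8)
best[4] = 16  (first piece 2, then best[2]=8)
best[5] = 19  (first piece 1, then best[4]=16)
best[6] = 24  (first piece 2, then best[4]=16)
best[7] = 27  (first piece 1, then best[6]=24)
best[8] = 32  (first piece 2, then best[6]=24)
best[9] = 35  (first piece 1, then best[8]=32)
best[10] = 40  (first piece 2, then best[8]=32)
best[11] = 43  (first piece 1, then best[10]=40)
One optimal cutting: 2 + 2 + 2 + 2 + 2 + 1 → $8 + $8 + $8 + $8 + $8 + $3 = $43.

43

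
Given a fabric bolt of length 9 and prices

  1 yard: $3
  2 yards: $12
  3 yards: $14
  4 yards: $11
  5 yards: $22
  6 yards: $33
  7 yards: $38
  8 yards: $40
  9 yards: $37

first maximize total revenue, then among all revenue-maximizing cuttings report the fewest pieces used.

Let r[k] be the best obtainable value from length k. For each k, try every first piece i and keep the best of price[i] + r[k−i].
r[1] = 3
r[2] = max(3+3, 12+0) = 12
r[3] = max(3+12, 12+3, 14+0) = 15
r[4] = max(3+15, 12+12, 14+3, 11+0) = 24
r[5] = max(3+24, 12+15, 14+12, 11+3, 22+0) = 27
r[6] = max(3+27, 12+24, 14+15, 11+12, 22+3, 33+0) = 36
r[7] = max(3+36, 12+27, 14+24, …, 33+3, 38+0) = 39
r[8] = max(3+39, 12+36, 14+27, …, 38+3, 40+0) = 48
r[9] = max(3+48, 12+39, 14+36, …, 40+3, 37+0) = 51
Maximum revenue is $51.
Now minimize piece count subject to staying optimal: for each k, pieces[k] = 1 + min over i with p[i]+r[k−i]=r[k] of pieces[k−i].
pieces[6] = 3
pieces[7] = 4
pieces[8] = 4
pieces[9] = 5

5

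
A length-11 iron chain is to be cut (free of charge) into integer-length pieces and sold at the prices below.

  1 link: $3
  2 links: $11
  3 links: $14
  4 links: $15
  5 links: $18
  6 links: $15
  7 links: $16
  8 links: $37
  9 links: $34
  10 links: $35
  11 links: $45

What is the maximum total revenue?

Consider every possible first cut. best[k] is the best of p[i]+best[k−i] over all sellable i≤k.
best[1] = 3
best[2] = max(3+3, 11+0) = 11
best[3] = max(3+11, 11+3, 14+0) = 14
best[4] = max(3+14, 11+11, 14+3, 15+0) = 22
best[5] = max(3+22, 11+14, 14+11, 15+3, 18+0) = 25
best[6] = max(3+25, 11+22, 14+14, 15+11, 18+3, 15+0) = 33
best[7] = max(3+33, 11+25, 14+22, …, 15+3, 16+0) = 36
best[8] = max(3+36, 11+33, 14+25, …, 16+3, 37+0) = 44
best[9] = max(3+44, 11+36, 14+33, …, 37+3, 34+0) = 47
best[10] = max(3+47, 11+44, 14+36, …, 34+3, 35+0) = 55
best[11] = max(3+55, 11+47, 14+44, …, 35+3, 45+0) = 58
One optimal cutting: 2 + 2 + 2 + 2 + 2 + 1 → $11 + $11 + $11 + $11 + $11 + $3 = $58.

58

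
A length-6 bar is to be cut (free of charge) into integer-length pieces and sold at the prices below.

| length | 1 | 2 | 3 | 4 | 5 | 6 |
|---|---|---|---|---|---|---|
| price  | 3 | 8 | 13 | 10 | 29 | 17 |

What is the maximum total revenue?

32

Consider every possible first cut. r[k] is the best of p[i]+r[k−i] over all sellable i≤k.
r[1] = 3
r[2] = max(3+3, 8+0) = 8
r[3] = max(3+8, 8+3, 13+0) = 13
r[4] = max(3+13, 8+8, 13+3, 10+0) = 16
r[5] = max(3+16, 8+13, 13+8, 10+3, 29+0) = 29
r[6] = max(3+29, 8+16, 13+13, 10+8, 29+3, 17+0) = 32
One optimal cutting: 5 + 1 → $29 + $3 = $32.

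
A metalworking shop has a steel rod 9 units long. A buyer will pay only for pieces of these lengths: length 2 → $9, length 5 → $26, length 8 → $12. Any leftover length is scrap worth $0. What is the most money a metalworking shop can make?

Let best[k] be the best obtainable value from length k. For each k, try every first piece i and keep the best of price[i] + best[k−i].
best[1] = 0
best[2] = 9
best[3] = 9
best[4] = 18  (first piece 2, then best[2]=9)
best[5] = 26
best[6] = 27  (first piece 2, then best[4]=18)
best[7] = 35  (first piece 2, then best[5]=26)
best[8] = 36  (first piece 2, then best[6]=27)
best[9] = 44  (first piece 2, then best[7]=35)
One optimal cutting: 5 + 2 + 2 → $44.

44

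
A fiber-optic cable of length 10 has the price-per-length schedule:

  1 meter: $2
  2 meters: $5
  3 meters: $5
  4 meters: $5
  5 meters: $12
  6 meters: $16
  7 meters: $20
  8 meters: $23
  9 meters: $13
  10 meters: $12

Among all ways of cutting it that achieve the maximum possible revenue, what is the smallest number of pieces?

2

Consider every possible first cut. r[k] is the best of p[i]+r[k−i] over all sellable i≤k.
r[1] = 2
r[2] = 5
r[3] = 7  (first piece 1, then r[2]=5)
r[4] = 10  (first piece 2, then r[2]=5)
r[5] = 12  (first piece 1, then r[4]=10)
r[6] = 16
r[7] = 20
r[8] = 23
r[9] = 25  (first piece 1, then r[8]=23)
r[10] = 28  (first piece 2, then r[8]=23)
Maximum revenue is $28.
Now minimize piece count subject to staying optimal: for each k, pieces[k] = 1 + min over i with p[i]+r[k−i]=r[k] of pieces[k−i].
pieces[7] = 1
pieces[8] = 1
pieces[9] = 2
pieces[10] = 2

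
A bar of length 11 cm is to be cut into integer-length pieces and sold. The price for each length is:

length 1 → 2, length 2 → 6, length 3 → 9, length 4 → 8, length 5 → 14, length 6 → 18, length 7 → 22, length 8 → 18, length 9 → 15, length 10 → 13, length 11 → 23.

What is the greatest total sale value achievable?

34

Build v[k] bottom-up: v[k] = max over allowed piece i of (p[i] + v[k−i]).
v[1] = 2
v[2] = max(2+2, 6+0) = 6
v[3] = max(2+6, 6+2, 9+0) = 9
v[4] = max(2+9, 6+6, 9+2, 8+0) = 12
v[5] = max(2+12, 6+9, 9+6, 8+2, 14+0) = 15
v[6] = max(2+15, 6+12, 9+9, 8+6, 14+2, 18+0) = 18
v[7] = max(2+18, 6+15, 9+12, …, 18+2, 22+0) = 22
v[8] = max(2+22, 6+18, 9+15, …, 22+2, 18+0) = 24
v[9] = max(2+24, 6+22, 9+18, …, 18+2, 15+0) = 28
v[10] = max(2+28, 6+24, 9+22, …, 15+2, 13+0) = 31
v[11] = max(2+31, 6+28, 9+24, …, 13+2, 23+0) = 34
One optimal cutting: 7 + 2 + 2 → 22 + 6 + 6 = 34.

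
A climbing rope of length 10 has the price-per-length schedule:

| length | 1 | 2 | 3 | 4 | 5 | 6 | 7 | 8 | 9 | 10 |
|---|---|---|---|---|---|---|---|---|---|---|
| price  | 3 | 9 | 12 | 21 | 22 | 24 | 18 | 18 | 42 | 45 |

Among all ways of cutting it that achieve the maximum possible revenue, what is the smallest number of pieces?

3

Consider every possible first cut. r[k] is the best of p[i]+r[k−i] over all sellable i≤k.
r[1] = 3
r[2] = max(3+3, 9+0) = 9
r[3] = max(3+9, 9+3, 12+0) = 12
r[4] = max(3+12, 9+9, 12+3, 21+0) = 21
r[5] = max(3+21, 9+12, 12+9, 21+3, 22+0) = 24
r[6] = max(3+24, 9+21, 12+12, 21+9, 22+3, 24+0) = 30
r[7] = max(3+30, 9+24, 12+21, …, 24+3, 18+0) = 33
r[8] = max(3+33, 9+30, 12+24, …, 18+3, 18+0) = 42
r[9] = max(3+42, 9+33, 12+30, …, 18+3, 42+0) = 45
r[10] = max(3+45, 9+42, 12+33, …, 42+3, 45+0) = 51
Maximum revenue is €51.
Now minimize piece count subject to staying optimal: for each k, pieces[k] = 1 + min over i with p[i]+r[k−i]=r[k] of pieces[k−i].
pieces[7] = 2
pieces[8] = 2
pieces[9] = 3
pieces[10] = 3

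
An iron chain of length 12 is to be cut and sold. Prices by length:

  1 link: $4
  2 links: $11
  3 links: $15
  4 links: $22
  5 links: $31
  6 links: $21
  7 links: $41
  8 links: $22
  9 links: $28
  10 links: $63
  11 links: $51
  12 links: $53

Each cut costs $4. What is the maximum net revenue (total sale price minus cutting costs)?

70

Consider every possible first cut. net[k] is the best of p[i]+net[k−i] over all sellable i≤k, charging 4 whenever i<k.
net[1] = 4
net[2] = max(4+4-4, 11+0) = 11
net[3] = max(4+11-4, 11+4-4, 15+0) = 15
net[4] = max(4+15-4, 11+11-4, 15+4-4, 22+0) = 22
net[5] = max(4+22-4, 11+15-4, 15+11-4, 22+4-4, 31+0) = 31
net[6] = max(4+31-4, 11+22-4, 15+15-4, 22+11-4, 31+4-4, 21+0) = 31
net[7] = max(4+31-4, 11+31-4, 15+22-4, …, 21+4-4, 41+0) = 41
net[8] = max(4+41-4, 11+31-4, 15+31-4, …, 41+4-4, 22+0) = 42
net[9] = max(4+42-4, 11+41-4, 15+31-4, …, 22+4-4, 28+0) = 49
net[10] = max(4+49-4, 11+42-4, 15+41-4, …, 28+4-4, 63+0) = 63
net[11] = max(4+63-4, 11+49-4, 15+42-4, …, 63+4-4, 51+0) = 63
net[12] = max(4+63-4, 11+63-4, 15+49-4, …, 51+4-4, 53+0) = 70
One optimal plan: pieces 10 + 2 (1 cut) → $74 − $4 = $70.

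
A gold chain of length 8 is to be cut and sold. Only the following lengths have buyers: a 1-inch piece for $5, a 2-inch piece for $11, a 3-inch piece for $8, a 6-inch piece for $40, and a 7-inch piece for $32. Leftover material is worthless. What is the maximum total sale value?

51

Build r[k] bottom-up: r[k] = max over allowed piece i of (p[i] + r[k−i]).
r[1] = 5
r[2] = 11
r[3] = 16  (first piece 1, then r[2]=11)
r[4] = 22  (first piece 2, then r[2]=11)
r[5] = 27  (first piece 1, then r[4]=22)
r[6] = 40
r[7] = 45  (first piece 1, then r[6]=40)
r[8] = 51  (first piece 2, then r[6]=40)
One optimal cutting: 6 + 2 → $51.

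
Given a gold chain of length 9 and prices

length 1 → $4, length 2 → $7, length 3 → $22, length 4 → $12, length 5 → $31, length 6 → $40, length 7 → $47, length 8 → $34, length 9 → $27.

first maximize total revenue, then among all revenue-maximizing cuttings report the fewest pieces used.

3

Let r[k] be the best obtainable value from length k. For each k, try every first piece i and keep the best of price[i] + r[k−i].
r[1] = 4
r[2] = 8  (first piece 1, then r[1]=4)
r[3] = 22
r[4] = 26  (first piece 1, then r[3]=22)
r[5] = 31
r[6] = 44  (first piece 3, then r[3]=22)
r[7] = 48  (first piece 1, then r[6]=44)
r[8] = 53  (first piece 3, then r[5]=31)
r[9] = 66  (first piece 3, then r[6]=44)
Maximum revenue is $66.
Now minimize piece count subject to staying optimal: for each k, pieces[k] = 1 + min over i with p[i]+r[k−i]=r[k] of pieces[k−i].
pieces[6] = 2
pieces[7] = 3
pieces[8] = 2
pieces[9] = 3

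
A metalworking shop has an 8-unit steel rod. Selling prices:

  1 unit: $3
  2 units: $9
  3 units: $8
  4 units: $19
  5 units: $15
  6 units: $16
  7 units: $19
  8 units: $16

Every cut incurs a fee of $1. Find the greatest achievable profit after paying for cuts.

37

Let r[k] be the best obtainable value from length k. For each k, try every first piece i and keep the best of price[i] + r[k−i] minus the 1 cut fee when i<k.
r[1] = 3
r[2] = max(3+3-1, 9+0) = 9
r[3] = max(3+9-1, 9+3-1, 8+0) = 11
r[4] = max(3+11-1, 9+9-1, 8+3-1, 19+0) = 19
r[5] = max(3+19-1, 9+11-1, 8+9-1, 19+3-1, 15+0) = 21
r[6] = max(3+21-1, 9+19-1, 8+11-1, 19+9-1, 15+3-1, 16+0) = 27
r[7] = max(3+27-1, 9+21-1, 8+19-1, …, 16+3-1, 19+0) = 29
r[8] = max(3+29-1, 9+27-1, 8+21-1, …, 19+3-1, 16+0) = 37
One optimal plan: pieces 4 + 4 (1 cut) → $38 − $1 = $37.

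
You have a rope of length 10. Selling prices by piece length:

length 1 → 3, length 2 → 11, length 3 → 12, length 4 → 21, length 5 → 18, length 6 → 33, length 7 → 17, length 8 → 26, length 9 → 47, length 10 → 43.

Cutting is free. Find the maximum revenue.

55

Consider every possible first cut. v[k] is the best of p[i]+v[k−i] over all sellable i≤k.
v[1] = 3
v[2] = 11
v[3] = 14  (first piece 1, then v[2]=11)
v[4] = 22  (first piece 2, then v[2]=11)
v[5] = 25  (first piece 1, then v[4]=22)
v[6] = 33  (first piece 2, then v[4]=22)
v[7] = 36  (first piece 1, then v[6]=33)
v[8] = 44  (first piece 2, then v[6]=33)
v[9] = 47  (first piece 1, then v[8]=44)
v[10] = 55  (first piece 2, then v[8]=44)
One optimal cutting: 2 + 2 + 2 + 2 + 2 → 11 + 11 + 11 + 11 + 11 = 55.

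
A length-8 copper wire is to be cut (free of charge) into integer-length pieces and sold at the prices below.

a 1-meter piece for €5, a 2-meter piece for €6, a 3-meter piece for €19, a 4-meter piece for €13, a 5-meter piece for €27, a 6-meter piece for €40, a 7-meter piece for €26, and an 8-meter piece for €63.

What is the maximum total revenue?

Consider every possible first cut. v[k] is the best of p[i]+v[k−i] over all sellable i≤k.
v[1] = 5
v[2] = 10  (first piece 1, then v[1]=5)
v[3] = 19
v[4] = 24  (first piece 1, then v[3]=19)
v[5] = 29  (first piece 1, then v[4]=24)
v[6] = 40
v[7] = 45  (first piece 1, then v[6]=40)
v[8] = 63
Best is to sell the whole 8-meter piece uncut for €63.

63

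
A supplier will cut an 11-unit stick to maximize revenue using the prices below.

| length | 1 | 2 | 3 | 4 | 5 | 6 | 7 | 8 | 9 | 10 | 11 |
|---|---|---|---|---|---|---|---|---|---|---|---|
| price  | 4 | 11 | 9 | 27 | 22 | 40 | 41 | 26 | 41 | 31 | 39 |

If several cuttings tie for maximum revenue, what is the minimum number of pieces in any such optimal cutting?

Let r[k] be the best obtainable value from length k. For each k, try every first piece i and keep the best of price[i] + r[k−i].
r[1] = 4
r[2] = 11
r[3] = 15  (first piece 1, then r[2]=11)
r[4] = 27
r[5] = 31  (first piece 1, then r[4]=27)
r[6] = 40
r[7] = 44  (first piece 1, then r[6]=40)
r[8] = 54  (first piece 4, then r[4]=27)
r[9] = 58  (first piece 1, then r[8]=54)
r[10] = 67  (first piece 4, then r[6]=40)
r[11] = 71  (first piece 1, then r[10]=67)
Maximum revenue is 71.
Now minimize piece count subject to staying optimal: for each k, pieces[k] = 1 + min over i with p[i]+r[k−i]=r[k] of pieces[k−i].
pieces[8] = 2
pieces[9] = 3
pieces[10] = 2
pieces[11] = 3

3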